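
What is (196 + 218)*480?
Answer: 198720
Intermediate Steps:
(196 + 218)*480 = 414*480 = 198720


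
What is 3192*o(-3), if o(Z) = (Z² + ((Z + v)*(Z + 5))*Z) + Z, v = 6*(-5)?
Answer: 651168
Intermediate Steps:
v = -30
o(Z) = Z + Z² + Z*(-30 + Z)*(5 + Z) (o(Z) = (Z² + ((Z - 30)*(Z + 5))*Z) + Z = (Z² + ((-30 + Z)*(5 + Z))*Z) + Z = (Z² + Z*(-30 + Z)*(5 + Z)) + Z = Z + Z² + Z*(-30 + Z)*(5 + Z))
3192*o(-3) = 3192*(-3*(-149 + (-3)² - 24*(-3))) = 3192*(-3*(-149 + 9 + 72)) = 3192*(-3*(-68)) = 3192*204 = 651168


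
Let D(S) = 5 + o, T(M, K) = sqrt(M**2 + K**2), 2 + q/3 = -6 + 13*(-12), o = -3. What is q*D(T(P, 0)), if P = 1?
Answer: -984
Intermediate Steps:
q = -492 (q = -6 + 3*(-6 + 13*(-12)) = -6 + 3*(-6 - 156) = -6 + 3*(-162) = -6 - 486 = -492)
T(M, K) = sqrt(K**2 + M**2)
D(S) = 2 (D(S) = 5 - 3 = 2)
q*D(T(P, 0)) = -492*2 = -984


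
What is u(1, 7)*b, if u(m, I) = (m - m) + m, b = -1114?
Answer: -1114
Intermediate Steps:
u(m, I) = m (u(m, I) = 0 + m = m)
u(1, 7)*b = 1*(-1114) = -1114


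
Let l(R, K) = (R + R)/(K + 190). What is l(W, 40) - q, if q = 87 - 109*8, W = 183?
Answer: 90458/115 ≈ 786.59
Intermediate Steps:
q = -785 (q = 87 - 872 = -785)
l(R, K) = 2*R/(190 + K) (l(R, K) = (2*R)/(190 + K) = 2*R/(190 + K))
l(W, 40) - q = 2*183/(190 + 40) - 1*(-785) = 2*183/230 + 785 = 2*183*(1/230) + 785 = 183/115 + 785 = 90458/115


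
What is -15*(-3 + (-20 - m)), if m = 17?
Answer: 600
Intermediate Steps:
-15*(-3 + (-20 - m)) = -15*(-3 + (-20 - 1*17)) = -15*(-3 + (-20 - 17)) = -15*(-3 - 37) = -15*(-40) = 600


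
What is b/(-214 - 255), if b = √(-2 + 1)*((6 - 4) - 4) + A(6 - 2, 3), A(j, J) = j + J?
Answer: -1/67 + 2*I/469 ≈ -0.014925 + 0.0042644*I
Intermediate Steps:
A(j, J) = J + j
b = 7 - 2*I (b = √(-2 + 1)*((6 - 4) - 4) + (3 + (6 - 2)) = √(-1)*(2 - 4) + (3 + 4) = I*(-2) + 7 = -2*I + 7 = 7 - 2*I ≈ 7.0 - 2.0*I)
b/(-214 - 255) = (7 - 2*I)/(-214 - 255) = (7 - 2*I)/(-469) = -(7 - 2*I)/469 = -1/67 + 2*I/469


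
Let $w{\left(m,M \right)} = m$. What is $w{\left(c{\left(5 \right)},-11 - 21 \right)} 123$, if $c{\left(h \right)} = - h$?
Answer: $-615$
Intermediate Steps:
$w{\left(c{\left(5 \right)},-11 - 21 \right)} 123 = \left(-1\right) 5 \cdot 123 = \left(-5\right) 123 = -615$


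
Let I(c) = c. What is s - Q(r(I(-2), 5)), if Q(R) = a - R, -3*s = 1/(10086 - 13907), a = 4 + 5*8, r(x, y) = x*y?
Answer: -619001/11463 ≈ -54.000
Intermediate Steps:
a = 44 (a = 4 + 40 = 44)
s = 1/11463 (s = -1/(3*(10086 - 13907)) = -1/3/(-3821) = -1/3*(-1/3821) = 1/11463 ≈ 8.7237e-5)
Q(R) = 44 - R
s - Q(r(I(-2), 5)) = 1/11463 - (44 - (-2)*5) = 1/11463 - (44 - 1*(-10)) = 1/11463 - (44 + 10) = 1/11463 - 1*54 = 1/11463 - 54 = -619001/11463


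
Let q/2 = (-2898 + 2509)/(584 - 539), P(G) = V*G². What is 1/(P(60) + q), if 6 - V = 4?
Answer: 45/323222 ≈ 0.00013922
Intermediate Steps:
V = 2 (V = 6 - 1*4 = 6 - 4 = 2)
P(G) = 2*G²
q = -778/45 (q = 2*((-2898 + 2509)/(584 - 539)) = 2*(-389/45) = -778/45 ≈ -17.289)
1/(P(60) + q) = 1/(2*60² - 778/45) = 1/(2*3600 - 778/45) = 1/(7200 - 778/45) = 1/(323222/45) = 45/323222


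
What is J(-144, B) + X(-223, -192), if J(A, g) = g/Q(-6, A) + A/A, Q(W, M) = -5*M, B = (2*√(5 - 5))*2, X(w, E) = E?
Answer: -191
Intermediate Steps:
B = 0 (B = (2*√0)*2 = (2*0)*2 = 0*2 = 0)
J(A, g) = 1 - g/(5*A) (J(A, g) = g/((-5*A)) + A/A = g*(-1/(5*A)) + 1 = -g/(5*A) + 1 = 1 - g/(5*A))
J(-144, B) + X(-223, -192) = (-144 - ⅕*0)/(-144) - 192 = -(-144 + 0)/144 - 192 = -1/144*(-144) - 192 = 1 - 192 = -191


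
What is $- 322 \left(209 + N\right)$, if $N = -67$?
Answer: $-45724$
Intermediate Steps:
$- 322 \left(209 + N\right) = - 322 \left(209 - 67\right) = \left(-322\right) 142 = -45724$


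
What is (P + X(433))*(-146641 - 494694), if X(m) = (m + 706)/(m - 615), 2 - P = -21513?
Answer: -2510564218985/182 ≈ -1.3794e+10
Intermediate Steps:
P = 21515 (P = 2 - 1*(-21513) = 2 + 21513 = 21515)
X(m) = (706 + m)/(-615 + m)
(P + X(433))*(-146641 - 494694) = (21515 + (706 + 433)/(-615 + 433))*(-146641 - 494694) = (21515 + 1139/(-182))*(-641335) = (21515 - 1/182*1139)*(-641335) = (21515 - 1139/182)*(-641335) = (3914591/182)*(-641335) = -2510564218985/182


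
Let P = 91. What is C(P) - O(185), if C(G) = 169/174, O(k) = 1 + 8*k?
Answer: -257525/174 ≈ -1480.0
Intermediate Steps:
C(G) = 169/174 (C(G) = 169*(1/174) = 169/174)
C(P) - O(185) = 169/174 - (1 + 8*185) = 169/174 - (1 + 1480) = 169/174 - 1*1481 = 169/174 - 1481 = -257525/174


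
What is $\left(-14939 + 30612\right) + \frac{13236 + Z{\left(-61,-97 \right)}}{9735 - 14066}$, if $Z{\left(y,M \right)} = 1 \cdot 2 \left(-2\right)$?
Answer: $\frac{67866531}{4331} \approx 15670.0$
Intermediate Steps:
$Z{\left(y,M \right)} = -4$ ($Z{\left(y,M \right)} = 2 \left(-2\right) = -4$)
$\left(-14939 + 30612\right) + \frac{13236 + Z{\left(-61,-97 \right)}}{9735 - 14066} = \left(-14939 + 30612\right) + \frac{13236 - 4}{9735 - 14066} = 15673 + \frac{13232}{-4331} = 15673 + 13232 \left(- \frac{1}{4331}\right) = 15673 - \frac{13232}{4331} = \frac{67866531}{4331}$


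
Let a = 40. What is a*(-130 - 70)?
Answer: -8000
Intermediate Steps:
a*(-130 - 70) = 40*(-130 - 70) = 40*(-200) = -8000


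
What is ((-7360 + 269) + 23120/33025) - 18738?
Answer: -170595921/6605 ≈ -25828.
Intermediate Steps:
((-7360 + 269) + 23120/33025) - 18738 = (-7091 + 23120*(1/33025)) - 18738 = (-7091 + 4624/6605) - 18738 = -46831431/6605 - 18738 = -170595921/6605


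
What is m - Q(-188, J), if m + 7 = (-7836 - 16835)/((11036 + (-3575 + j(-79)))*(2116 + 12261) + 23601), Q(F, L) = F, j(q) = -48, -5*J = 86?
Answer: 19294629991/106600302 ≈ 181.00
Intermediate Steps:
J = -86/5 (J = -⅕*86 = -86/5 ≈ -17.200)
m = -746226785/106600302 (m = -7 + (-7836 - 16835)/((11036 + (-3575 - 48))*(2116 + 12261) + 23601) = -7 - 24671/((11036 - 3623)*14377 + 23601) = -7 - 24671/(7413*14377 + 23601) = -7 - 24671/(106576701 + 23601) = -7 - 24671/106600302 = -746226785/106600302 ≈ -7.0002)
m - Q(-188, J) = -746226785/106600302 - 1*(-188) = -746226785/106600302 + 188 = 19294629991/106600302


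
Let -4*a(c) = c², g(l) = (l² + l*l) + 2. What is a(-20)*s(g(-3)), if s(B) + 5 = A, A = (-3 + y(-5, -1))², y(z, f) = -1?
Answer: -1100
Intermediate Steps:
g(l) = 2 + 2*l² (g(l) = (l² + l²) + 2 = 2*l² + 2 = 2 + 2*l²)
A = 16 (A = (-3 - 1)² = (-4)² = 16)
s(B) = 11 (s(B) = -5 + 16 = 11)
a(c) = -c²/4
a(-20)*s(g(-3)) = -¼*(-20)²*11 = -¼*400*11 = -100*11 = -1100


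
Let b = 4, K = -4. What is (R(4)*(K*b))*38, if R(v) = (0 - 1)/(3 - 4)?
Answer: -608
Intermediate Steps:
R(v) = 1 (R(v) = -1/(-1) = -1*(-1) = 1)
(R(4)*(K*b))*38 = (1*(-4*4))*38 = (1*(-16))*38 = -16*38 = -608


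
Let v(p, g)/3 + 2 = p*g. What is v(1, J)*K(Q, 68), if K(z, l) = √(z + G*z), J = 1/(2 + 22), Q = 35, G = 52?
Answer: -47*√1855/8 ≈ -253.03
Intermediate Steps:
J = 1/24 ≈ 0.041667
v(p, g) = -6 + 3*g*p (v(p, g) = -6 + 3*(p*g) = -6 + 3*(g*p) = -6 + 3*g*p)
K(z, l) = √53*√z (K(z, l) = √(z + 52*z) = √(53*z) = √53*√z)
v(1, J)*K(Q, 68) = (-6 + 3*(1/24)*1)*(√53*√35) = (-6 + ⅛)*√1855 = -47*√1855/8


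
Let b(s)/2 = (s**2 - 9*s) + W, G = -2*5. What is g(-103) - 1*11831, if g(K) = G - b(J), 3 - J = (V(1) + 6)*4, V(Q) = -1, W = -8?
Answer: -12709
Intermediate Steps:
G = -10
J = -17 (J = 3 - (-1 + 6)*4 = 3 - 5*4 = 3 - 1*20 = 3 - 20 = -17)
b(s) = -16 - 18*s + 2*s**2 (b(s) = 2*((s**2 - 9*s) - 8) = 2*(-8 + s**2 - 9*s) = -16 - 18*s + 2*s**2)
g(K) = -878 (g(K) = -10 - (-16 - 18*(-17) + 2*(-17)**2) = -10 - (-16 + 306 + 2*289) = -10 - (-16 + 306 + 578) = -10 - 1*868 = -10 - 868 = -878)
g(-103) - 1*11831 = -878 - 1*11831 = -878 - 11831 = -12709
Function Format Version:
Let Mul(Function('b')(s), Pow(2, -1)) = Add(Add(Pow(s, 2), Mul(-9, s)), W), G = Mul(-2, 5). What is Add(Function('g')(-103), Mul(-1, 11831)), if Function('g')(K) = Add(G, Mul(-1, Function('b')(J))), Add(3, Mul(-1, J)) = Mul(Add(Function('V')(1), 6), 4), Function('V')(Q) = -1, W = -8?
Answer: -12709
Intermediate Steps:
G = -10
J = -17 (J = Add(3, Mul(-1, Mul(Add(-1, 6), 4))) = Add(3, Mul(-1, Mul(5, 4))) = Add(3, Mul(-1, 20)) = Add(3, -20) = -17)
Function('b')(s) = Add(-16, Mul(-18, s), Mul(2, Pow(s, 2))) (Function('b')(s) = Mul(2, Add(Add(Pow(s, 2), Mul(-9, s)), -8)) = Mul(2, Add(-8, Pow(s, 2), Mul(-9, s))) = Add(-16, Mul(-18, s), Mul(2, Pow(s, 2))))
Function('g')(K) = -878 (Function('g')(K) = Add(-10, Mul(-1, Add(-16, Mul(-18, -17), Mul(2, Pow(-17, 2))))) = Add(-10, Mul(-1, Add(-16, 306, Mul(2, 289)))) = Add(-10, Mul(-1, Add(-16, 306, 578))) = Add(-10, Mul(-1, 868)) = Add(-10, -868) = -878)
Add(Function('g')(-103), Mul(-1, 11831)) = Add(-878, Mul(-1, 11831)) = Add(-878, -11831) = -12709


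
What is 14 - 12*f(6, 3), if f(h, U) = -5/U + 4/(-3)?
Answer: 50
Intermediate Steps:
f(h, U) = -4/3 - 5/U (f(h, U) = -5/U + 4*(-⅓) = -5/U - 4/3 = -4/3 - 5/U)
14 - 12*f(6, 3) = 14 - 12*(-4/3 - 5/3) = 14 - 12*(-3) = 14 + 36 = 50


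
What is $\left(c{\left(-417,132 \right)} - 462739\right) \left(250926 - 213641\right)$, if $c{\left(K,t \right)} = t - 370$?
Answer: $-17262097445$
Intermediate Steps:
$c{\left(K,t \right)} = -370 + t$
$\left(c{\left(-417,132 \right)} - 462739\right) \left(250926 - 213641\right) = \left(\left(-370 + 132\right) - 462739\right) \left(250926 - 213641\right) = \left(-238 - 462739\right) 37285 = \left(-462977\right) 37285 = -17262097445$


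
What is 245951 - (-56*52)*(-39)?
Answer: 132383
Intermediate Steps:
245951 - (-56*52)*(-39) = 245951 - (-2912)*(-39) = 245951 - 1*113568 = 245951 - 113568 = 132383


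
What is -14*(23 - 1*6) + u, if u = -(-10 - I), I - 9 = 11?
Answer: -208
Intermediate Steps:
I = 20 (I = 9 + 11 = 20)
u = 30 (u = -(-10 - 1*20) = -(-10 - 20) = -1*(-30) = 30)
-14*(23 - 1*6) + u = -14*(23 - 1*6) + 30 = -14*(23 - 6) + 30 = -14*17 + 30 = -238 + 30 = -208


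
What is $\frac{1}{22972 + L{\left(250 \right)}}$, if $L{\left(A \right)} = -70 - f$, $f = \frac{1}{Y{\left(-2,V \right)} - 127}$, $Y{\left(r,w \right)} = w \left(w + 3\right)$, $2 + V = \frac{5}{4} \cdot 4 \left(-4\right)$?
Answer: $\frac{291}{6664481} \approx 4.3664 \cdot 10^{-5}$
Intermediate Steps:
$V = -22$ ($V = -2 + \frac{5}{4} \cdot 4 \left(-4\right) = -2 + 5 \left(-4\right) = -2 - 20 = -22$)
$Y{\left(r,w \right)} = w \left(3 + w\right)$
$f = \frac{1}{291}$ ($f = \frac{1}{- 22 \left(3 - 22\right) - 127} = \frac{1}{\left(-22\right) \left(-19\right) - 127} = \frac{1}{418 - 127} = \frac{1}{291} \approx 0.0034364$)
$L{\left(A \right)} = - \frac{20371}{291}$ ($L{\left(A \right)} = -70 - \frac{1}{291} = - \frac{20371}{291}$)
$\frac{1}{22972 + L{\left(250 \right)}} = \frac{1}{22972 - \frac{20371}{291}} = \frac{1}{\frac{6664481}{291}} = \frac{291}{6664481}$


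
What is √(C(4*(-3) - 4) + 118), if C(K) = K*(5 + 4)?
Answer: I*√26 ≈ 5.099*I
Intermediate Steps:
C(K) = 9*K (C(K) = K*9 = 9*K)
√(C(4*(-3) - 4) + 118) = √(9*(4*(-3) - 4) + 118) = √(9*(-12 - 4) + 118) = √(9*(-16) + 118) = √(-144 + 118) = √(-26) = I*√26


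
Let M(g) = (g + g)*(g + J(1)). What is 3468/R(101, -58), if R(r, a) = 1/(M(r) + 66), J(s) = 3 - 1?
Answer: 72384096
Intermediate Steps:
J(s) = 2
M(g) = 2*g*(2 + g) (M(g) = (g + g)*(g + 2) = (2*g)*(2 + g) = 2*g*(2 + g))
R(r, a) = 1/(66 + 2*r*(2 + r)) (R(r, a) = 1/(2*r*(2 + r) + 66) = 1/(66 + 2*r*(2 + r)))
3468/R(101, -58) = 3468/((1/(2*(33 + 101*(2 + 101))))) = 3468/((1/(2*(33 + 101*103)))) = 3468/((1/(2*(33 + 10403)))) = 3468/(((½)/10436)) = 3468/(((½)*(1/10436))) = 3468/(1/20872) = 3468*20872 = 72384096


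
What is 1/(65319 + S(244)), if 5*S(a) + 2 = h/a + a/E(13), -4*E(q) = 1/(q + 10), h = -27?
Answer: 1220/74211353 ≈ 1.6440e-5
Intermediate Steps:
E(q) = -1/(4*(10 + q)) (E(q) = -1/(4*(q + 10)) = -1/(4*(10 + q)))
S(a) = -2/5 - 92*a/5 - 27/(5*a) (S(a) = -2/5 + (-27/a + a/((-1/(40 + 4*13))))/5 = -2/5 + (-27/a + a/((-1/(40 + 52))))/5 = -2/5 + (-27/a + a/((-1/92)))/5 = -2/5 + (-27/a + a/((-1*1/92)))/5 = -2/5 + (-27/a + a/(-1/92))/5 = -2/5 + (-27/a + a*(-92))/5 = -2/5 + (-27/a - 92*a)/5 = -2/5 + (-92*a - 27/a)/5 = -2/5 + (-92*a/5 - 27/(5*a)) = -2/5 - 92*a/5 - 27/(5*a))
1/(65319 + S(244)) = 1/(65319 + (1/5)*(-27 + 2*244*(-1 - 46*244))/244) = 1/(65319 + (1/5)*(1/244)*(-27 + 2*244*(-1 - 11224))) = 1/(65319 + (1/5)*(1/244)*(-27 + 2*244*(-11225))) = 1/(65319 + (1/5)*(1/244)*(-27 - 5477800)) = 1/(65319 + (1/5)*(1/244)*(-5477827)) = 1/(65319 - 5477827/1220) = 1/(74211353/1220) = 1220/74211353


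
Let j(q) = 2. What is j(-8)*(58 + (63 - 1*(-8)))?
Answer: 258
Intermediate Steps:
j(-8)*(58 + (63 - 1*(-8))) = 2*(58 + (63 - 1*(-8))) = 2*(58 + (63 + 8)) = 2*(58 + 71) = 2*129 = 258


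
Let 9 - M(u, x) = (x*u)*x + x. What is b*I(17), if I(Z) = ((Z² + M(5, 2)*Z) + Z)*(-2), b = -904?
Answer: 153680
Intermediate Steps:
M(u, x) = 9 - x - u*x² (M(u, x) = 9 - ((x*u)*x + x) = 9 - ((u*x)*x + x) = 9 - (u*x² + x) = 9 - (x + u*x²) = 9 + (-x - u*x²) = 9 - x - u*x²)
I(Z) = -2*Z² + 24*Z (I(Z) = ((Z² + (9 - 1*2 - 1*5*2²)*Z) + Z)*(-2) = ((Z² + (9 - 2 - 1*5*4)*Z) + Z)*(-2) = ((Z² + (9 - 2 - 20)*Z) + Z)*(-2) = ((Z² - 13*Z) + Z)*(-2) = (Z² - 12*Z)*(-2) = -2*Z² + 24*Z)
b*I(17) = -1808*17*(12 - 1*17) = -1808*17*(12 - 17) = -1808*17*(-5) = -904*(-170) = 153680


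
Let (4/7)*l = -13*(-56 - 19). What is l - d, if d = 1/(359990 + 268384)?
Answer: 2144326273/1256748 ≈ 1706.3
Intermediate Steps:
l = 6825/4 (l = 7*(-13*(-56 - 19))/4 = 7*(-13*(-75))/4 = (7/4)*975 = 6825/4 ≈ 1706.3)
d = 1/628374 ≈ 1.5914e-6
l - d = 6825/4 - 1*1/628374 = 6825/4 - 1/628374 = 2144326273/1256748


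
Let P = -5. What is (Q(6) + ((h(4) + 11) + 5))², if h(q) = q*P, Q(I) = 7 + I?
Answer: 81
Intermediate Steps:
h(q) = -5*q (h(q) = q*(-5) = -5*q)
(Q(6) + ((h(4) + 11) + 5))² = ((7 + 6) + ((-5*4 + 11) + 5))² = (13 + ((-20 + 11) + 5))² = (13 + (-9 + 5))² = (13 - 4)² = 9² = 81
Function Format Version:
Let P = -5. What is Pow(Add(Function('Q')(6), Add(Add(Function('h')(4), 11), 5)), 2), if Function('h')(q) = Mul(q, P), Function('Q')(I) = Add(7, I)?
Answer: 81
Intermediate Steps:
Function('h')(q) = Mul(-5, q) (Function('h')(q) = Mul(q, -5) = Mul(-5, q))
Pow(Add(Function('Q')(6), Add(Add(Function('h')(4), 11), 5)), 2) = Pow(Add(Add(7, 6), Add(Add(Mul(-5, 4), 11), 5)), 2) = Pow(Add(13, Add(Add(-20, 11), 5)), 2) = Pow(Add(13, Add(-9, 5)), 2) = Pow(Add(13, -4), 2) = Pow(9, 2) = 81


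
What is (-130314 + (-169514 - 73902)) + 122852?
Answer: -250878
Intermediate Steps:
(-130314 + (-169514 - 73902)) + 122852 = (-130314 - 243416) + 122852 = -373730 + 122852 = -250878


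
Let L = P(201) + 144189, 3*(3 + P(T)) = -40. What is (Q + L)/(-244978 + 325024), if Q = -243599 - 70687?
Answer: -255170/120069 ≈ -2.1252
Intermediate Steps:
P(T) = -49/3 (P(T) = -3 + (⅓)*(-40) = -3 - 40/3 = -49/3)
Q = -314286
L = 432518/3 (L = -49/3 + 144189 = 432518/3 ≈ 1.4417e+5)
(Q + L)/(-244978 + 325024) = (-314286 + 432518/3)/(-244978 + 325024) = -510340/3/80046 = -510340/3*1/80046 = -255170/120069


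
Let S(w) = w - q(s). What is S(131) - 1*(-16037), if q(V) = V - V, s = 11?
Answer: 16168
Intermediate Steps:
q(V) = 0
S(w) = w (S(w) = w - 1*0 = w + 0 = w)
S(131) - 1*(-16037) = 131 - 1*(-16037) = 131 + 16037 = 16168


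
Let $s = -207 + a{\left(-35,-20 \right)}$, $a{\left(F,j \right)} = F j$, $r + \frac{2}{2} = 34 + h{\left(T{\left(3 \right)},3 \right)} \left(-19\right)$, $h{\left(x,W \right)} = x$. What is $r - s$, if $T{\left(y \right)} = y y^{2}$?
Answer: $-973$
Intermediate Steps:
$T{\left(y \right)} = y^{3}$
$r = -480$ ($r = -1 + \left(34 + 3^{3} \left(-19\right)\right) = -1 + \left(34 + 27 \left(-19\right)\right) = -1 + \left(34 - 513\right) = -1 - 479 = -480$)
$s = 493$ ($s = -207 - -700 = -207 + 700 = 493$)
$r - s = -480 - 493 = -973$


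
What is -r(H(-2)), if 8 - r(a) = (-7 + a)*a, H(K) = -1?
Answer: 0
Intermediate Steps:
r(a) = 8 - a*(-7 + a) (r(a) = 8 - (-7 + a)*a = 8 - a*(-7 + a))
-r(H(-2)) = -(8 - 1*(-1)² + 7*(-1)) = -(8 - 1*1 - 7) = -(8 - 1 - 7) = -1*0 = 0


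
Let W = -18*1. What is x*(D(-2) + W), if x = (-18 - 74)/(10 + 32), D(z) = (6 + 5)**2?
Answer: -4738/21 ≈ -225.62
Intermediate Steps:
D(z) = 121 (D(z) = 11**2 = 121)
x = -46/21 (x = -92/42 = -92*1/42 = -46/21 ≈ -2.1905)
W = -18
x*(D(-2) + W) = -46*(121 - 18)/21 = -46/21*103 = -4738/21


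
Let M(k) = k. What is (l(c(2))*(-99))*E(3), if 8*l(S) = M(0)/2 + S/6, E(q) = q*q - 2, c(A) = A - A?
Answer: 0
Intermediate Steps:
c(A) = 0
E(q) = -2 + q² (E(q) = q² - 2 = -2 + q²)
l(S) = S/48 (l(S) = (0/2 + S/6)/8 = (0*(½) + S*(⅙))/8 = (0 + S/6)/8 = (S/6)/8 = S/48)
(l(c(2))*(-99))*E(3) = (((1/48)*0)*(-99))*(-2 + 3²) = (0*(-99))*(-2 + 9) = 0*7 = 0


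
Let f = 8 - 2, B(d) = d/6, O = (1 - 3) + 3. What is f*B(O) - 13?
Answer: -12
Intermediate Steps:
O = 1 (O = -2 + 3 = 1)
B(d) = d/6 (B(d) = d*(⅙) = d/6)
f = 6
f*B(O) - 13 = 6*((⅙)*1) - 13 = 6*(⅙) - 13 = 1 - 13 = -12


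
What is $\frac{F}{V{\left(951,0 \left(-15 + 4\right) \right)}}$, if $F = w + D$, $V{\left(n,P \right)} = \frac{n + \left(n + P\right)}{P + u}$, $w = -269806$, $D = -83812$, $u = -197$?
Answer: $\frac{34831373}{951} \approx 36626.0$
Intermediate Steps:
$V{\left(n,P \right)} = \frac{P + 2 n}{-197 + P}$ ($V{\left(n,P \right)} = \frac{n + \left(n + P\right)}{P - 197} = \frac{n + \left(P + n\right)}{-197 + P} = \frac{P + 2 n}{-197 + P}$)
$F = -353618$ ($F = -269806 - 83812 = -353618$)
$\frac{F}{V{\left(951,0 \left(-15 + 4\right) \right)}} = - \frac{353618}{\frac{1}{-197 + 0 \left(-15 + 4\right)} \left(0 \left(-15 + 4\right) + 2 \cdot 951\right)} = - \frac{353618}{\frac{1}{-197 + 0 \left(-11\right)} \left(0 \left(-11\right) + 1902\right)} = - \frac{353618}{\frac{1}{-197 + 0} \left(0 + 1902\right)} = - \frac{353618}{\frac{1}{-197} \cdot 1902} = - \frac{353618}{\left(- \frac{1}{197}\right) 1902} = - \frac{353618}{- \frac{1902}{197}} = \left(-353618\right) \left(- \frac{197}{1902}\right) = \frac{34831373}{951}$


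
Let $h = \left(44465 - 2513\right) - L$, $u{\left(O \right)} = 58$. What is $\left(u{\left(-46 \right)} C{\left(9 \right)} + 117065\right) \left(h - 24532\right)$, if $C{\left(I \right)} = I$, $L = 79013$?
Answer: $-7242536091$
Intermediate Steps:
$h = -37061$ ($h = \left(44465 - 2513\right) - 79013 = 41952 - 79013 = -37061$)
$\left(u{\left(-46 \right)} C{\left(9 \right)} + 117065\right) \left(h - 24532\right) = \left(58 \cdot 9 + 117065\right) \left(-37061 - 24532\right) = \left(522 + 117065\right) \left(-61593\right) = 117587 \left(-61593\right) = -7242536091$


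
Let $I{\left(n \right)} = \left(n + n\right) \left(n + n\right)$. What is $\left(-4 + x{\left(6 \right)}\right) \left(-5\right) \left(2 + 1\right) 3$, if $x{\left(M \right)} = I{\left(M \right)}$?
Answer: $-6300$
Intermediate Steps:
$I{\left(n \right)} = 4 n^{2}$ ($I{\left(n \right)} = 2 n 2 n = 4 n^{2}$)
$x{\left(M \right)} = 4 M^{2}$
$\left(-4 + x{\left(6 \right)}\right) \left(-5\right) \left(2 + 1\right) 3 = \left(-4 + 4 \cdot 6^{2}\right) \left(-5\right) \left(2 + 1\right) 3 = \left(-4 + 4 \cdot 36\right) \left(-5\right) 3 \cdot 3 = \left(-4 + 144\right) \left(-5\right) 9 = 140 \left(-5\right) 9 = \left(-700\right) 9 = -6300$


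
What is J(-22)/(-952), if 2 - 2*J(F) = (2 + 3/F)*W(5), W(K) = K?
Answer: 23/5984 ≈ 0.0038436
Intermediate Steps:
J(F) = -4 - 15/(2*F) (J(F) = 1 - (2 + 3/F)*5/2 = 1 - (10 + 15/F)/2 = 1 + (-5 - 15/(2*F)) = -4 - 15/(2*F))
J(-22)/(-952) = (-4 - 15/2/(-22))/(-952) = (-4 - 15/2*(-1/22))*(-1/952) = (-4 + 15/44)*(-1/952) = -161/44*(-1/952) = 23/5984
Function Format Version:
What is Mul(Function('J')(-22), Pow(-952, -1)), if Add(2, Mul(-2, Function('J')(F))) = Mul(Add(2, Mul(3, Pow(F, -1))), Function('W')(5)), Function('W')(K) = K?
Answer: Rational(23, 5984) ≈ 0.0038436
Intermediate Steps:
Function('J')(F) = Add(-4, Mul(Rational(-15, 2), Pow(F, -1))) (Function('J')(F) = Add(1, Mul(Rational(-1, 2), Mul(Add(2, Mul(3, Pow(F, -1))), 5))) = Add(1, Mul(Rational(-1, 2), Add(10, Mul(15, Pow(F, -1))))) = Add(1, Add(-5, Mul(Rational(-15, 2), Pow(F, -1)))) = Add(-4, Mul(Rational(-15, 2), Pow(F, -1))))
Mul(Function('J')(-22), Pow(-952, -1)) = Mul(Add(-4, Mul(Rational(-15, 2), Pow(-22, -1))), Pow(-952, -1)) = Mul(Add(-4, Mul(Rational(-15, 2), Rational(-1, 22))), Rational(-1, 952)) = Mul(Add(-4, Rational(15, 44)), Rational(-1, 952)) = Mul(Rational(-161, 44), Rational(-1, 952)) = Rational(23, 5984)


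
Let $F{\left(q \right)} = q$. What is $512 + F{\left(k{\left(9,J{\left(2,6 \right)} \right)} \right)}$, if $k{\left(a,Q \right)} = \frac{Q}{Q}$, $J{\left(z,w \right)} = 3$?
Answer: $513$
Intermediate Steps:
$k{\left(a,Q \right)} = 1$
$512 + F{\left(k{\left(9,J{\left(2,6 \right)} \right)} \right)} = 512 + 1 = 513$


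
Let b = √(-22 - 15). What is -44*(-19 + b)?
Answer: 836 - 44*I*√37 ≈ 836.0 - 267.64*I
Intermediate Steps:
b = I*√37 (b = √(-37) = I*√37 ≈ 6.0828*I)
-44*(-19 + b) = -44*(-19 + I*√37) = 836 - 44*I*√37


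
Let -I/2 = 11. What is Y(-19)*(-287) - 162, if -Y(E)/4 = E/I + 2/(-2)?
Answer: -3504/11 ≈ -318.55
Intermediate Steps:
I = -22 (I = -2*11 = -22)
Y(E) = 4 + 2*E/11 (Y(E) = -4*(E/(-22) + 2/(-2)) = -4*(E*(-1/22) + 2*(-½)) = -4*(-E/22 - 1) = -4*(-1 - E/22) = 4 + 2*E/11)
Y(-19)*(-287) - 162 = (4 + (2/11)*(-19))*(-287) - 162 = (4 - 38/11)*(-287) - 162 = (6/11)*(-287) - 162 = -1722/11 - 162 = -3504/11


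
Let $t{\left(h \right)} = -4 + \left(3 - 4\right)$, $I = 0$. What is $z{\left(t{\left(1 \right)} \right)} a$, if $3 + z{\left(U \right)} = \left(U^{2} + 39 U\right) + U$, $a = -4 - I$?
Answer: $712$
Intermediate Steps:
$t{\left(h \right)} = -5$ ($t{\left(h \right)} = -4 + \left(3 - 4\right) = -4 - 1 = -5$)
$a = -4$ ($a = -4 - 0 = -4 + 0 = -4$)
$z{\left(U \right)} = -3 + U^{2} + 40 U$ ($z{\left(U \right)} = -3 + \left(\left(U^{2} + 39 U\right) + U\right) = -3 + \left(U^{2} + 40 U\right) = -3 + U^{2} + 40 U$)
$z{\left(t{\left(1 \right)} \right)} a = \left(-3 + \left(-5\right)^{2} + 40 \left(-5\right)\right) \left(-4\right) = \left(-3 + 25 - 200\right) \left(-4\right) = \left(-178\right) \left(-4\right) = 712$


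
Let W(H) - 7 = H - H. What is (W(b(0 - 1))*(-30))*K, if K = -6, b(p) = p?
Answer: 1260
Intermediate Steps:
W(H) = 7 (W(H) = 7 + (H - H) = 7 + 0 = 7)
(W(b(0 - 1))*(-30))*K = (7*(-30))*(-6) = -210*(-6) = 1260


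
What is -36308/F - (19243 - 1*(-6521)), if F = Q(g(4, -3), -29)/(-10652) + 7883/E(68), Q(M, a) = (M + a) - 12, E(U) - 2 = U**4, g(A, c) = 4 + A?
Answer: -4144825125687804/394777595 ≈ -1.0499e+7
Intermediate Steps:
E(U) = 2 + U**4
Q(M, a) = -12 + M + a
F = 394777595/113877219228 (F = (-12 + (4 + 4) - 29)/(-10652) + 7883/(2 + 68**4) = (-12 + 8 - 29)*(-1/10652) + 7883/(2 + 21381376) = -33*(-1/10652) + 7883/21381378 = 33/10652 + 7883*(1/21381378) = 33/10652 + 7883/21381378 = 394777595/113877219228 ≈ 0.0034667)
-36308/F - (19243 - 1*(-6521)) = -36308/394777595/113877219228 - (19243 - 1*(-6521)) = -36308*113877219228/394777595 - (19243 + 6521) = -4134654075730224/394777595 - 1*25764 = -4134654075730224/394777595 - 25764 = -4144825125687804/394777595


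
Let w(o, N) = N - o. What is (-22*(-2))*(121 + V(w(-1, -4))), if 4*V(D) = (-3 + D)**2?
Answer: 5720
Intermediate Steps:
V(D) = (-3 + D)**2/4
(-22*(-2))*(121 + V(w(-1, -4))) = (-22*(-2))*(121 + (-3 + (-4 - 1*(-1)))**2/4) = 44*(121 + (-3 + (-4 + 1))**2/4) = 44*(121 + (-3 - 3)**2/4) = 44*(121 + (1/4)*(-6)**2) = 44*(121 + (1/4)*36) = 44*(121 + 9) = 44*130 = 5720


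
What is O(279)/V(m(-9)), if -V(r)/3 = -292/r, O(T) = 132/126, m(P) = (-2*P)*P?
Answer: -99/511 ≈ -0.19374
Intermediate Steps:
m(P) = -2*P²
O(T) = 22/21 (O(T) = 132*(1/126) = 22/21)
V(r) = 876/r (V(r) = -(-876)/r = 876/r)
O(279)/V(m(-9)) = 22/(21*((876/((-2*(-9)²))))) = 22/(21*((876/((-2*81))))) = 22/(21*((876/(-162)))) = 22/(21*((876*(-1/162)))) = 22/(21*(-146/27)) = (22/21)*(-27/146) = -99/511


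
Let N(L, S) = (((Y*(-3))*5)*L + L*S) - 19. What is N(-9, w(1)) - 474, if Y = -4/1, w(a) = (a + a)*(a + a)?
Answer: -1069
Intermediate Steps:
w(a) = 4*a² (w(a) = (2*a)*(2*a) = 4*a²)
Y = -4 (Y = -4*1 = -4)
N(L, S) = -19 + 60*L + L*S (N(L, S) = ((-4*(-3)*5)*L + L*S) - 19 = ((12*5)*L + L*S) - 19 = (60*L + L*S) - 19 = -19 + 60*L + L*S)
N(-9, w(1)) - 474 = (-19 + 60*(-9) - 36*1²) - 474 = (-19 - 540 - 36) - 474 = -595 - 474 = -1069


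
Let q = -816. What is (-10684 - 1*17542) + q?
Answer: -29042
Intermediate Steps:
(-10684 - 1*17542) + q = (-10684 - 1*17542) - 816 = (-10684 - 17542) - 816 = -28226 - 816 = -29042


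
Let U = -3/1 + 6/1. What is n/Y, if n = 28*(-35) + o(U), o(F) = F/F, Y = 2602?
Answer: -979/2602 ≈ -0.37625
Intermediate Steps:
U = 3 (U = -3*1 + 6*1 = -3 + 6 = 3)
o(F) = 1
n = -979 (n = 28*(-35) + 1 = -980 + 1 = -979)
n/Y = -979/2602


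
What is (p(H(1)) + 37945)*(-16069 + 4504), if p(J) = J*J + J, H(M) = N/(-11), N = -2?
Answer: -53099205615/121 ≈ -4.3884e+8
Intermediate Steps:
H(M) = 2/11 (H(M) = -2/(-11) = -2*(-1/11) = 2/11)
p(J) = J + J**2 (p(J) = J**2 + J = J + J**2)
(p(H(1)) + 37945)*(-16069 + 4504) = (2*(1 + 2/11)/11 + 37945)*(-16069 + 4504) = ((2/11)*(13/11) + 37945)*(-11565) = (26/121 + 37945)*(-11565) = (4591371/121)*(-11565) = -53099205615/121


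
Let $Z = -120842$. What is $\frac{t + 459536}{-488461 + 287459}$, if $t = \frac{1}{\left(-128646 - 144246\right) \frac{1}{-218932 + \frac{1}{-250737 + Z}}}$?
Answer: $- \frac{15532487363764159}{6793930343980312} \approx -2.2862$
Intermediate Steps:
$t = \frac{27116844543}{33800312156}$ ($t = \frac{1}{\left(-128646 - 144246\right) \frac{1}{-218932 + \frac{1}{-250737 - 120842}}} = \frac{1}{\left(-272892\right) \frac{1}{-218932 + \frac{1}{-371579}}} = \frac{1}{\left(-272892\right) \frac{1}{-218932 - \frac{1}{371579}}} = \frac{1}{\left(-272892\right) \frac{1}{- \frac{81350533629}{371579}}} = \frac{1}{\left(-272892\right) \left(- \frac{371579}{81350533629}\right)} = \frac{1}{\frac{33800312156}{27116844543}} = \frac{27116844543}{33800312156} \approx 0.80227$)
$\frac{t + 459536}{-488461 + 287459} = \frac{\frac{27116844543}{33800312156} + 459536}{-488461 + 287459} = \frac{15532487363764159}{33800312156 \left(-201002\right)} = \frac{15532487363764159}{33800312156} \left(- \frac{1}{201002}\right) = - \frac{15532487363764159}{6793930343980312}$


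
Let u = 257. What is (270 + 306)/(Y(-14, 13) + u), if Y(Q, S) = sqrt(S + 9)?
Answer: 49344/22009 - 192*sqrt(22)/22009 ≈ 2.2011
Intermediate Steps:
Y(Q, S) = sqrt(9 + S)
(270 + 306)/(Y(-14, 13) + u) = (270 + 306)/(sqrt(9 + 13) + 257) = 576/(sqrt(22) + 257) = 576/(257 + sqrt(22))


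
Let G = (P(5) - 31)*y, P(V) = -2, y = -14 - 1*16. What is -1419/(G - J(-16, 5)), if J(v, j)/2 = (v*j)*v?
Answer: 1419/1570 ≈ 0.90382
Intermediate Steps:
y = -30 (y = -14 - 16 = -30)
J(v, j) = 2*j*v**2 (J(v, j) = 2*((v*j)*v) = 2*((j*v)*v) = 2*(j*v**2) = 2*j*v**2)
G = 990 (G = (-2 - 31)*(-30) = -33*(-30) = 990)
-1419/(G - J(-16, 5)) = -1419/(990 - 2*5*(-16)**2) = -1419/(990 - 2*5*256) = -1419/(990 - 1*2560) = -1419/(990 - 2560) = -1419/(-1570) = -1419*(-1/1570) = 1419/1570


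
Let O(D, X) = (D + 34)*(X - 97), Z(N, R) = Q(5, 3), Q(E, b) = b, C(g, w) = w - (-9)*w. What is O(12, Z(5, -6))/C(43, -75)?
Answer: 2162/375 ≈ 5.7653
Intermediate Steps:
C(g, w) = 10*w (C(g, w) = w + 9*w = 10*w)
Z(N, R) = 3
O(D, X) = (-97 + X)*(34 + D) (O(D, X) = (34 + D)*(-97 + X) = (-97 + X)*(34 + D))
O(12, Z(5, -6))/C(43, -75) = (-3298 - 97*12 + 34*3 + 12*3)/((10*(-75))) = (-3298 - 1164 + 102 + 36)/(-750) = -4324*(-1/750) = 2162/375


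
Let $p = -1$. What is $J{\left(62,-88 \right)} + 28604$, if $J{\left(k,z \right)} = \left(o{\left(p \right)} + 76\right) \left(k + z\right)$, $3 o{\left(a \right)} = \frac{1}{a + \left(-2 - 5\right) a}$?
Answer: $\frac{239639}{9} \approx 26627.0$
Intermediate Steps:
$o{\left(a \right)} = - \frac{1}{18 a}$ ($o{\left(a \right)} = \frac{1}{3 \left(a + \left(-2 - 5\right) a\right)} = \frac{1}{3 \left(a - 7 a\right)} = \frac{1}{3 \left(- 6 a\right)} = \frac{\left(- \frac{1}{6}\right) \frac{1}{a}}{3} = - \frac{1}{18 a}$)
$J{\left(k,z \right)} = \frac{1369 k}{18} + \frac{1369 z}{18}$ ($J{\left(k,z \right)} = \left(- \frac{1}{18 \left(-1\right)} + 76\right) \left(k + z\right) = \left(\left(- \frac{1}{18}\right) \left(-1\right) + 76\right) \left(k + z\right) = \left(\frac{1}{18} + 76\right) \left(k + z\right) = \frac{1369 \left(k + z\right)}{18} = \frac{1369 k}{18} + \frac{1369 z}{18}$)
$J{\left(62,-88 \right)} + 28604 = \left(\frac{1369}{18} \cdot 62 + \frac{1369}{18} \left(-88\right)\right) + 28604 = \left(\frac{42439}{9} - \frac{60236}{9}\right) + 28604 = - \frac{17797}{9} + 28604 = \frac{239639}{9}$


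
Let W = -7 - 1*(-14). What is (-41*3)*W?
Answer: -861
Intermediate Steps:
W = 7 (W = -7 + 14 = 7)
(-41*3)*W = -41*3*7 = -123*7 = -861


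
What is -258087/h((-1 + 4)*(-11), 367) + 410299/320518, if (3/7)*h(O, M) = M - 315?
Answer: -124007619181/58334276 ≈ -2125.8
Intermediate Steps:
h(O, M) = -735 + 7*M/3 (h(O, M) = 7*(M - 315)/3 = 7*(-315 + M)/3 = -735 + 7*M/3)
-258087/h((-1 + 4)*(-11), 367) + 410299/320518 = -258087/(-735 + (7/3)*367) + 410299/320518 = -258087/(-735 + 2569/3) + 410299*(1/320518) = -258087/364/3 + 410299/320518 = -258087*3/364 + 410299/320518 = -774261/364 + 410299/320518 = -124007619181/58334276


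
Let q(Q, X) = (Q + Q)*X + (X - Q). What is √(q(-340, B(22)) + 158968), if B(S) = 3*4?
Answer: 2*√37790 ≈ 388.79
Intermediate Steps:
B(S) = 12
q(Q, X) = X - Q + 2*Q*X (q(Q, X) = (2*Q)*X + (X - Q) = 2*Q*X + (X - Q) = X - Q + 2*Q*X)
√(q(-340, B(22)) + 158968) = √((12 - 1*(-340) + 2*(-340)*12) + 158968) = √((12 + 340 - 8160) + 158968) = √(-7808 + 158968) = √151160 = 2*√37790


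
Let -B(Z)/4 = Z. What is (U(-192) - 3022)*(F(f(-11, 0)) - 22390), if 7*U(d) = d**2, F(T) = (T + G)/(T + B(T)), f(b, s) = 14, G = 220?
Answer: -2462840990/49 ≈ -5.0262e+7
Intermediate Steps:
B(Z) = -4*Z
F(T) = -(220 + T)/(3*T) (F(T) = (T + 220)/(T - 4*T) = (220 + T)/((-3*T)) = (220 + T)*(-1/(3*T)) = -(220 + T)/(3*T))
U(d) = d**2/7
(U(-192) - 3022)*(F(f(-11, 0)) - 22390) = ((1/7)*(-192)**2 - 3022)*((1/3)*(-220 - 1*14)/14 - 22390) = ((1/7)*36864 - 3022)*((1/3)*(1/14)*(-220 - 14) - 22390) = (36864/7 - 3022)*((1/3)*(1/14)*(-234) - 22390) = 15710*(-39/7 - 22390)/7 = (15710/7)*(-156769/7) = -2462840990/49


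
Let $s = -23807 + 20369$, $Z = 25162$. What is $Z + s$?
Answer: $21724$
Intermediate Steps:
$s = -3438$
$Z + s = 25162 - 3438 = 21724$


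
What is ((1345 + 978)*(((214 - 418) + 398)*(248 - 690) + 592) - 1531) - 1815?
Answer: -197820734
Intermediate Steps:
((1345 + 978)*(((214 - 418) + 398)*(248 - 690) + 592) - 1531) - 1815 = (2323*((-204 + 398)*(-442) + 592) - 1531) - 1815 = (2323*(194*(-442) + 592) - 1531) - 1815 = (2323*(-85748 + 592) - 1531) - 1815 = (2323*(-85156) - 1531) - 1815 = (-197817388 - 1531) - 1815 = -197818919 - 1815 = -197820734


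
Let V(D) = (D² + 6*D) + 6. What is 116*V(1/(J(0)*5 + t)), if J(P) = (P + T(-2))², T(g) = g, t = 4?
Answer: 104429/144 ≈ 725.20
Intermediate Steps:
J(P) = (-2 + P)² (J(P) = (P - 2)² = (-2 + P)²)
V(D) = 6 + D² + 6*D
116*V(1/(J(0)*5 + t)) = 116*(6 + (1/((-2 + 0)²*5 + 4))² + 6/((-2 + 0)²*5 + 4)) = 116*(6 + (1/((-2)²*5 + 4))² + 6/((-2)²*5 + 4)) = 116*(6 + (1/(4*5 + 4))² + 6/(4*5 + 4)) = 116*(6 + (1/(20 + 4))² + 6/(20 + 4)) = 116*(6 + (1/24)² + 6/24) = 116*(6 + (1/24)² + 6*(1/24)) = 116*(6 + 1/576 + ¼) = 116*(3601/576) = 104429/144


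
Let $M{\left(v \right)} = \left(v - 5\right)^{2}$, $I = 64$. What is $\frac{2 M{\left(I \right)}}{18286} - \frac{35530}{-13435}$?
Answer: $\frac{74323605}{24567241} \approx 3.0253$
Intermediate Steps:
$M{\left(v \right)} = \left(-5 + v\right)^{2}$
$\frac{2 M{\left(I \right)}}{18286} - \frac{35530}{-13435} = \frac{2 \left(-5 + 64\right)^{2}}{18286} - \frac{35530}{-13435} = 2 \cdot 59^{2} \cdot \frac{1}{18286} - - \frac{7106}{2687} = 2 \cdot 3481 \cdot \frac{1}{18286} + \frac{7106}{2687} = 6962 \cdot \frac{1}{18286} + \frac{7106}{2687} = \frac{3481}{9143} + \frac{7106}{2687} = \frac{74323605}{24567241}$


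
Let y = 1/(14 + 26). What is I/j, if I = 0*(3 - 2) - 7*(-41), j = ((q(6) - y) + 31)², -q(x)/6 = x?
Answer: 459200/40401 ≈ 11.366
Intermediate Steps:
q(x) = -6*x
y = 1/40 ≈ 0.025000
j = 40401/1600 (j = ((-6*6 - 1*1/40) + 31)² = ((-36 - 1/40) + 31)² = (-1441/40 + 31)² = (-201/40)² = 40401/1600 ≈ 25.251)
I = 287 (I = 0*1 + 287 = 0 + 287 = 287)
I/j = 287/(40401/1600) = 287*(1600/40401) = 459200/40401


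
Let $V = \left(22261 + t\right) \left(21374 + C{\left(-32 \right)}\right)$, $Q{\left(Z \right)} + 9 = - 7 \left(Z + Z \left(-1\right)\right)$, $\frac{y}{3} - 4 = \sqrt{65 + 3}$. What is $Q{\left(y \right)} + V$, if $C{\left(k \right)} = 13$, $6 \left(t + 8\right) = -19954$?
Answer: $404798869$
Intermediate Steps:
$t = - \frac{10001}{3}$ ($t = -8 + \frac{1}{6} \left(-19954\right) = -8 - \frac{9977}{3} = - \frac{10001}{3} \approx -3333.7$)
$y = 12 + 6 \sqrt{17}$ ($y = 12 + 3 \sqrt{65 + 3} = 12 + 3 \sqrt{68} = 12 + 3 \cdot 2 \sqrt{17} = 12 + 6 \sqrt{17} \approx 36.739$)
$Q{\left(Z \right)} = -9$ ($Q{\left(Z \right)} = -9 - 7 \left(Z + Z \left(-1\right)\right) = -9 - 7 \left(Z - Z\right) = -9 - 0 = -9 + 0 = -9$)
$V = 404798878$ ($V = \left(22261 - \frac{10001}{3}\right) \left(21374 + 13\right) = \frac{56782}{3} \cdot 21387 = 404798878$)
$Q{\left(y \right)} + V = -9 + 404798878 = 404798869$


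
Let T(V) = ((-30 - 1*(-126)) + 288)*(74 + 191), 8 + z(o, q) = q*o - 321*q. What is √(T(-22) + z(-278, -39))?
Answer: √125113 ≈ 353.71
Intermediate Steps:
z(o, q) = -8 - 321*q + o*q (z(o, q) = -8 + (q*o - 321*q) = -8 + (o*q - 321*q) = -8 + (-321*q + o*q) = -8 - 321*q + o*q)
T(V) = 101760 (T(V) = ((-30 + 126) + 288)*265 = (96 + 288)*265 = 384*265 = 101760)
√(T(-22) + z(-278, -39)) = √(101760 + (-8 - 321*(-39) - 278*(-39))) = √(101760 + (-8 + 12519 + 10842)) = √(101760 + 23353) = √125113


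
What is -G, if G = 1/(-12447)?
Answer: 1/12447 ≈ 8.0341e-5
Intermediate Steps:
G = -1/12447 ≈ -8.0341e-5
-G = -1*(-1/12447) = 1/12447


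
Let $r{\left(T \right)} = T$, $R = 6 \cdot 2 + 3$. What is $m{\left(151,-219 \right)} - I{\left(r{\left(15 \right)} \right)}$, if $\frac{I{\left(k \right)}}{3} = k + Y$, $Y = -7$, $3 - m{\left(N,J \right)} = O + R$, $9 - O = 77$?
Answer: $32$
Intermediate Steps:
$O = -68$ ($O = 9 - 77 = -68$)
$R = 15$ ($R = 12 + 3 = 15$)
$m{\left(N,J \right)} = 56$ ($m{\left(N,J \right)} = 3 - \left(-68 + 15\right) = 3 - -53 = 3 + 53 = 56$)
$I{\left(k \right)} = -21 + 3 k$ ($I{\left(k \right)} = 3 \left(k - 7\right) = 3 \left(-7 + k\right) = -21 + 3 k$)
$m{\left(151,-219 \right)} - I{\left(r{\left(15 \right)} \right)} = 56 - \left(-21 + 3 \cdot 15\right) = 56 - \left(-21 + 45\right) = 56 - 24 = 32$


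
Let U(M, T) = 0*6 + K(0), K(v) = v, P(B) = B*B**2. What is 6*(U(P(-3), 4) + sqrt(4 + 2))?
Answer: 6*sqrt(6) ≈ 14.697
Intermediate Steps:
P(B) = B**3
U(M, T) = 0 (U(M, T) = 0*6 + 0 = 0 + 0 = 0)
6*(U(P(-3), 4) + sqrt(4 + 2)) = 6*(0 + sqrt(4 + 2)) = 6*(0 + sqrt(6)) = 6*sqrt(6)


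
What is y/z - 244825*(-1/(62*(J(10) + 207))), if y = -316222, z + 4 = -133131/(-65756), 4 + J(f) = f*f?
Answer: 390658376181677/2440169898 ≈ 1.6009e+5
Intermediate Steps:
J(f) = -4 + f² (J(f) = -4 + f*f = -4 + f²)
z = -129893/65756 (z = -4 - 133131/(-65756) = -4 - 133131*(-1/65756) = -4 + 133131/65756 = -129893/65756 ≈ -1.9754)
y/z - 244825*(-1/(62*(J(10) + 207))) = -316222/(-129893/65756) - 244825*(-1/(62*((-4 + 10²) + 207))) = -316222*(-65756/129893) - 244825*(-1/(62*((-4 + 100) + 207))) = 20793493832/129893 - 244825*(-1/(62*(96 + 207))) = 20793493832/129893 - 244825/((-62*303)) = 20793493832/129893 - 244825/(-18786) = 20793493832/129893 - 244825*(-1/18786) = 20793493832/129893 + 244825/18786 = 390658376181677/2440169898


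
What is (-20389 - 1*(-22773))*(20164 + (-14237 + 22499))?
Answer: 67767584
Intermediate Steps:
(-20389 - 1*(-22773))*(20164 + (-14237 + 22499)) = (-20389 + 22773)*(20164 + 8262) = 2384*28426 = 67767584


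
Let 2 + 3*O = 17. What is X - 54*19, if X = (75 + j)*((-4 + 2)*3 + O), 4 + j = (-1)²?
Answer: -1098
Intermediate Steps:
O = 5 (O = -⅔ + (⅓)*17 = -⅔ + 17/3 = 5)
j = -3 (j = -4 + (-1)² = -4 + 1 = -3)
X = -72 (X = (75 - 3)*((-4 + 2)*3 + 5) = 72*(-2*3 + 5) = 72*(-6 + 5) = 72*(-1) = -72)
X - 54*19 = -72 - 54*19 = -72 - 1026 = -1098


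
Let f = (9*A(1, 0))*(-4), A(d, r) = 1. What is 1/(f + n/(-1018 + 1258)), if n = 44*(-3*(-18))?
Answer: -10/261 ≈ -0.038314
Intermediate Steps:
n = 2376 (n = 44*54 = 2376)
f = -36 (f = (9*1)*(-4) = 9*(-4) = -36)
1/(f + n/(-1018 + 1258)) = 1/(-36 + 2376/(-1018 + 1258)) = 1/(-36 + 2376/240) = 1/(-36 + 2376*(1/240)) = 1/(-36 + 99/10) = 1/(-261/10) = -10/261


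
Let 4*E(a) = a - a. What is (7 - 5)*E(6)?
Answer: 0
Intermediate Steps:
E(a) = 0 (E(a) = (a - a)/4 = (¼)*0 = 0)
(7 - 5)*E(6) = (7 - 5)*0 = 2*0 = 0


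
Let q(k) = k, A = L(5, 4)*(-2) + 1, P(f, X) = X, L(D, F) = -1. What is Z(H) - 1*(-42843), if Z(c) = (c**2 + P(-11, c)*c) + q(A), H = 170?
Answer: 100646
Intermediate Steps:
A = 3 (A = -1*(-2) + 1 = 2 + 1 = 3)
Z(c) = 3 + 2*c**2 (Z(c) = (c**2 + c*c) + 3 = (c**2 + c**2) + 3 = 2*c**2 + 3 = 3 + 2*c**2)
Z(H) - 1*(-42843) = (3 + 2*170**2) - 1*(-42843) = (3 + 2*28900) + 42843 = (3 + 57800) + 42843 = 57803 + 42843 = 100646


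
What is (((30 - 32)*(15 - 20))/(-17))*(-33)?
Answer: 330/17 ≈ 19.412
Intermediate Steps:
(((30 - 32)*(15 - 20))/(-17))*(-33) = -(-2)*(-5)/17*(-33) = -1/17*10*(-33) = -10/17*(-33) = 330/17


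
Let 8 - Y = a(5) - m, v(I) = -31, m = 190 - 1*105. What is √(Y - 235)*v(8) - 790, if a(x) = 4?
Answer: -790 - 31*I*√146 ≈ -790.0 - 374.57*I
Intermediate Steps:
m = 85 (m = 190 - 105 = 85)
Y = 89 (Y = 8 - (4 - 1*85) = 8 - (4 - 85) = 8 - 1*(-81) = 8 + 81 = 89)
√(Y - 235)*v(8) - 790 = √(89 - 235)*(-31) - 790 = √(-146)*(-31) - 790 = (I*√146)*(-31) - 790 = -31*I*√146 - 790 = -790 - 31*I*√146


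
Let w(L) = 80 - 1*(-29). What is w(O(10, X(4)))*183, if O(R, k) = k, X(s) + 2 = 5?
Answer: 19947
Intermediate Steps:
X(s) = 3 (X(s) = -2 + 5 = 3)
w(L) = 109 (w(L) = 80 + 29 = 109)
w(O(10, X(4)))*183 = 109*183 = 19947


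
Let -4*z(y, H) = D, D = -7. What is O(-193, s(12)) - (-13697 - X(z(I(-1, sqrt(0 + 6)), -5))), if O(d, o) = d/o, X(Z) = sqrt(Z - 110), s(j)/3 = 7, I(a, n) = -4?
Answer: 287444/21 + I*sqrt(433)/2 ≈ 13688.0 + 10.404*I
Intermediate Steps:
s(j) = 21 (s(j) = 3*7 = 21)
z(y, H) = 7/4 (z(y, H) = -1/4*(-7) = 7/4)
X(Z) = sqrt(-110 + Z)
O(-193, s(12)) - (-13697 - X(z(I(-1, sqrt(0 + 6)), -5))) = -193/21 - (-13697 - sqrt(-110 + 7/4)) = -193*1/21 - (-13697 - sqrt(-433/4)) = -193/21 - (-13697 - I*sqrt(433)/2) = -193/21 + (13697 + I*sqrt(433)/2) = 287444/21 + I*sqrt(433)/2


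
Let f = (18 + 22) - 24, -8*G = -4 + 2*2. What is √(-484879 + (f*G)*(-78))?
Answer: I*√484879 ≈ 696.33*I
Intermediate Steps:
G = 0 (G = -(-4 + 2*2)/8 = -(-4 + 4)/8 = -⅛*0 = 0)
f = 16 (f = 40 - 24 = 16)
√(-484879 + (f*G)*(-78)) = √(-484879 + (16*0)*(-78)) = √(-484879 + 0*(-78)) = √(-484879 + 0) = √(-484879) = I*√484879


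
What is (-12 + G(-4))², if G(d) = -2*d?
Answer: 16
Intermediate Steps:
(-12 + G(-4))² = (-12 - 2*(-4))² = (-12 + 8)² = (-4)² = 16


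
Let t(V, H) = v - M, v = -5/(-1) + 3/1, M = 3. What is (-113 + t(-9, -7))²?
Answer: 11664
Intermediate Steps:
v = 8 (v = -5*(-1) + 3*1 = 5 + 3 = 8)
t(V, H) = 5 (t(V, H) = 8 - 1*3 = 8 - 3 = 5)
(-113 + t(-9, -7))² = (-113 + 5)² = (-108)² = 11664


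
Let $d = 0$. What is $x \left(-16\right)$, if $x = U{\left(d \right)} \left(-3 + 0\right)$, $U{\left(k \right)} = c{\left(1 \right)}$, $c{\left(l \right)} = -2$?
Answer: $-96$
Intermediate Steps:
$U{\left(k \right)} = -2$
$x = 6$ ($x = - 2 \left(-3 + 0\right) = \left(-2\right) \left(-3\right) = 6$)
$x \left(-16\right) = 6 \left(-16\right) = -96$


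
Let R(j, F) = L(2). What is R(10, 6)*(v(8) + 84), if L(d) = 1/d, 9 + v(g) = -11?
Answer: 32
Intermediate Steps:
v(g) = -20 (v(g) = -9 - 11 = -20)
R(j, F) = ½ (R(j, F) = 1/2 = ½)
R(10, 6)*(v(8) + 84) = (-20 + 84)/2 = (½)*64 = 32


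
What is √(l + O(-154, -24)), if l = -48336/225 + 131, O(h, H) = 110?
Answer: √5889/15 ≈ 5.1160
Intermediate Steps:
l = -6287/75 (l = -48336/225 + 131 = -318*152/225 + 131 = -16112/75 + 131 = -6287/75 ≈ -83.827)
√(l + O(-154, -24)) = √(-6287/75 + 110) = √(1963/75) = √5889/15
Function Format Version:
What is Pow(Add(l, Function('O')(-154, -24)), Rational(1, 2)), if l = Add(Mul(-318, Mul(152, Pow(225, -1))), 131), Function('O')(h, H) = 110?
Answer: Mul(Rational(1, 15), Pow(5889, Rational(1, 2))) ≈ 5.1160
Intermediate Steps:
l = Rational(-6287, 75) (l = Add(Mul(-318, Mul(152, Rational(1, 225))), 131) = Add(Mul(-318, Rational(152, 225)), 131) = Add(Rational(-16112, 75), 131) = Rational(-6287, 75) ≈ -83.827)
Pow(Add(l, Function('O')(-154, -24)), Rational(1, 2)) = Pow(Add(Rational(-6287, 75), 110), Rational(1, 2)) = Pow(Rational(1963, 75), Rational(1, 2)) = Mul(Rational(1, 15), Pow(5889, Rational(1, 2)))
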